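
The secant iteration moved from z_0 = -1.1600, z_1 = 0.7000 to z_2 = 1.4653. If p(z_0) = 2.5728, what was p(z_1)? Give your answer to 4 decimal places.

The secant line through (-1.1600, 2.5728) and (0.7000, p(z_1)) crosses zero at z_2 = 1.4653.
So (-1.1600, 2.5728), (0.7000, p(z_1)), (1.4653, 0) are collinear:
p(z_1) = 2.5728 · (0.7000 − 1.4653) / (-1.1600 − 1.4653) = 2.5728 · (-0.765300)/(-2.625300) = 0.749996

0.7500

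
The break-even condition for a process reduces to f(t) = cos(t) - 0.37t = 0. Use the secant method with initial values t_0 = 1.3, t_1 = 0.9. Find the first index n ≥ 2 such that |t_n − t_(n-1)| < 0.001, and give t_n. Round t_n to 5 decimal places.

f(1.3) = -0.2135012, f(0.9) = 0.2886100
t_2 = 0.9000000 − 0.2886100·(-0.4000000)/(0.5021111) = 1.1299172;  |Δ| = 0.2299172
f(1.1299172) = 0.0086653
t_3 = 1.1299172 − 0.0086653·(0.2299172)/(-0.2799446) = 1.1370340;  |Δ| = 0.0071168
f(1.1370340) = -0.0004149
t_4 = 1.1370340 − (-0.0004149)·(0.0071168)/(-0.0090802) = 1.1367088;  |Δ| = 0.0003252
|t_4 − t_3| = 0.0003252 < 0.001

n = 4, t_n = 1.13671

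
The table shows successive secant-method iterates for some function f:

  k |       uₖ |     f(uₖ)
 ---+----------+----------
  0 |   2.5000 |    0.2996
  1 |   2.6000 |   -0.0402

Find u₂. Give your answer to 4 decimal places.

u₂ = 2.6000 − (-0.0402)·(2.6000 − 2.5000) / (-0.0402 − 0.2996)
   = 2.6000 − (-0.004020)/(-0.339800) = 2.588170

2.5882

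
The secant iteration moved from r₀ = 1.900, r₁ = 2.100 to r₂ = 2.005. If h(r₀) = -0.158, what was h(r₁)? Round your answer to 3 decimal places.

0.143

The secant line through (1.900, -0.158) and (2.100, h(r₁)) crosses zero at r₂ = 2.005.
So (1.900, -0.158), (2.100, h(r₁)), (2.005, 0) are collinear:
h(r₁) = -0.158 · (2.100 − 2.005) / (1.900 − 2.005) = -0.158 · (0.09500)/(-0.10500) = 0.14295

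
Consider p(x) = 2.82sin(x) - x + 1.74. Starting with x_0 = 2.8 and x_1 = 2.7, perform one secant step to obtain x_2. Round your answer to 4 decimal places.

2.7680

p(2.8) = -0.115333, p(2.7) = 0.245211
x_2 = 2.700000 − 0.245211·(2.700000 − 2.800000) / (0.245211 − (-0.115333)) = 2.700000 − (-0.024521)/(0.360545) = 2.768011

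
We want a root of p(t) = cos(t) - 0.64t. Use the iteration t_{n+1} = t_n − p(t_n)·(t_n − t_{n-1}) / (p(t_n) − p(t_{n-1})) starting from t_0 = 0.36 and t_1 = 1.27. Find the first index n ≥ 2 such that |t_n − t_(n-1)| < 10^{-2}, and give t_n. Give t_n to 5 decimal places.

n = 4, t_n = 0.93185

p(0.36) = 0.7054968, p(1.27) = -0.5165191
t_2 = 1.2700000 − (-0.5165191)·(0.9100000)/(-1.2220160) = 0.8853631;  |Δ| = 0.3846369
p(0.8853631) = 0.0663760
t_3 = 0.8853631 − 0.0663760·(-0.3846369)/(0.5828952) = 0.9291629;  |Δ| = 0.0437998
p(0.9291629) = 0.0038406
t_4 = 0.9291629 − 0.0038406·(0.0437998)/(-0.0625355) = 0.9318528;  |Δ| = 0.0026899
|t_4 − t_3| = 0.0026899 < 10^{-2}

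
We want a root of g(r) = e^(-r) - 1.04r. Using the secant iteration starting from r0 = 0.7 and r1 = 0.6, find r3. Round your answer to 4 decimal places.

g(0.7) = -0.231415, g(0.6) = -0.075188
r2 = 0.600000 − (-0.075188)·(0.600000 − 0.700000) / (-0.075188 − (-0.231415)) = 0.600000 − (0.007519)/(0.156226) = 0.551872
g(0.551872) = 0.001924
r3 = 0.551872 − 0.001924·(0.551872 − 0.600000) / (0.001924 − (-0.075188)) = 0.551872 − (-0.000093)/(0.077112) = 0.553073

0.5531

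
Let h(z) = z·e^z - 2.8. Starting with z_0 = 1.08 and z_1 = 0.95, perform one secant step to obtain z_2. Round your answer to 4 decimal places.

1.0117

h(1.08) = 0.380254, h(0.95) = -0.343576
z_2 = 0.950000 − (-0.343576)·(0.950000 − 1.080000) / (-0.343576 − 0.380254) = 0.950000 − (0.044665)/(-0.723830) = 1.011706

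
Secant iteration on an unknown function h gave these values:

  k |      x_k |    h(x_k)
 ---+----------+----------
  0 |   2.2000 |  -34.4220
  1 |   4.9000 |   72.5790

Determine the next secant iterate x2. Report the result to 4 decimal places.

x2 = 4.9000 − 72.5790·(4.9000 − 2.2000) / (72.5790 − (-34.4220))
   = 4.9000 − (195.963300)/(107.001000) = 3.068584

3.0686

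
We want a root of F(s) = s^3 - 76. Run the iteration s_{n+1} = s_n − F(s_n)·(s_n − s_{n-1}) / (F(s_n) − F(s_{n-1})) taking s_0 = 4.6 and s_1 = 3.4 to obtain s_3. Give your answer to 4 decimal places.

4.2535

F(4.6) = 21.336000, F(3.4) = -36.696000
s_2 = 3.400000 − (-36.696000)·(3.400000 − 4.600000) / (-36.696000 − 21.336000) = 3.400000 − (44.035200)/(-58.032000) = 4.158809
F(4.158809) = -4.070523
s_3 = 4.158809 − (-4.070523)·(4.158809 − 3.400000) / (-4.070523 − (-36.696000)) = 4.158809 − (-3.088749)/(32.625477) = 4.253482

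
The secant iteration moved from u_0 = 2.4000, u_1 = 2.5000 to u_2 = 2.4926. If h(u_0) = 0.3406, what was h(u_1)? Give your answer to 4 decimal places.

The secant line through (2.4000, 0.3406) and (2.5000, h(u_1)) crosses zero at u_2 = 2.4926.
So (2.4000, 0.3406), (2.5000, h(u_1)), (2.4926, 0) are collinear:
h(u_1) = 0.3406 · (2.5000 − 2.4926) / (2.4000 − 2.4926) = 0.3406 · (0.007400)/(-0.092600) = -0.027219

-0.0272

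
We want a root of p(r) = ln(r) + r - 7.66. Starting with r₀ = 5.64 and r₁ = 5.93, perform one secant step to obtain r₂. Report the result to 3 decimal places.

5.887

p(5.64) = -0.29012, p(5.93) = 0.05002
r₂ = 5.93000 − 0.05002·(5.93000 − 5.64000) / (0.05002 − (-0.29012)) = 5.93000 − (0.01451)/(0.34014) = 5.88735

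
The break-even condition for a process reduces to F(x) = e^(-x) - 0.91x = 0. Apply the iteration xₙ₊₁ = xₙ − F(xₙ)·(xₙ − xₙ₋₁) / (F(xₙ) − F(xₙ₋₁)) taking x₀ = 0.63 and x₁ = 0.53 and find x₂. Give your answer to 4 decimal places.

F(0.63) = -0.040708, F(0.53) = 0.106305
x₂ = 0.530000 − 0.106305·(0.530000 − 0.630000) / (0.106305 − (-0.040708)) = 0.530000 − (-0.010630)/(0.147013) = 0.602310

0.6023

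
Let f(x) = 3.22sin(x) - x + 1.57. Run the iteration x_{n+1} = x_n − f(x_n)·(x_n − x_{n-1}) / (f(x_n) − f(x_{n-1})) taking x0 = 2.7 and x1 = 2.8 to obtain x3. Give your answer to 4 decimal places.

2.7623

f(2.7) = 0.246163, f(2.8) = -0.151338
x2 = 2.800000 − (-0.151338)·(2.800000 − 2.700000) / (-0.151338 − 0.246163) = 2.800000 − (-0.015134)/(-0.397501) = 2.761928
f(2.761928) = 0.001434
x3 = 2.761928 − 0.001434·(2.761928 − 2.800000) / (0.001434 − (-0.151338)) = 2.761928 − (-0.000055)/(0.152773) = 2.762285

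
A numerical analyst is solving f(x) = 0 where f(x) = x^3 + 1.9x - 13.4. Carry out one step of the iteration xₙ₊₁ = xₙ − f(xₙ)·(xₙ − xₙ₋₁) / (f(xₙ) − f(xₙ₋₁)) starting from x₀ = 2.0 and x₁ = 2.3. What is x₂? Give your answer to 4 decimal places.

f(2.0) = -1.600000, f(2.3) = 3.137000
x₂ = 2.300000 − 3.137000·(2.300000 − 2.000000) / (3.137000 − (-1.600000)) = 2.300000 − (0.941100)/(4.737000) = 2.101330

2.1013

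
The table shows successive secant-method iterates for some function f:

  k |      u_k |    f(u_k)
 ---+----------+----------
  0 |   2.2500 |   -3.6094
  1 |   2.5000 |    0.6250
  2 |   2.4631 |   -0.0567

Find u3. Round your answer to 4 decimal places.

2.4662

u3 = 2.4631 − (-0.0567)·(2.4631 − 2.5000) / (-0.0567 − 0.6250)
   = 2.4631 − (0.002092)/(-0.681700) = 2.466169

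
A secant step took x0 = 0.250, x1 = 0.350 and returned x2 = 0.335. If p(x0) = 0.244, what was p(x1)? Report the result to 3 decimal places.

The secant line through (0.250, 0.244) and (0.350, p(x1)) crosses zero at x2 = 0.335.
So (0.250, 0.244), (0.350, p(x1)), (0.335, 0) are collinear:
p(x1) = 0.244 · (0.350 − 0.335) / (0.250 − 0.335) = 0.244 · (0.01500)/(-0.08500) = -0.04306

-0.043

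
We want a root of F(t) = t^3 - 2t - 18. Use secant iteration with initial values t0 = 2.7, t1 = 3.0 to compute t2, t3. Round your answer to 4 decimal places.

F(2.7) = -3.717000, F(3.0) = 3.000000
t2 = 3.000000 − 3.000000·(3.000000 − 2.700000) / (3.000000 − (-3.717000)) = 3.000000 − (0.900000)/(6.717000) = 2.866012
F(2.866012) = -0.190539
t3 = 2.866012 − (-0.190539)·(2.866012 − 3.000000) / (-0.190539 − 3.000000) = 2.866012 − (0.025530)/(-3.190539) = 2.874013

2.8660, 2.8740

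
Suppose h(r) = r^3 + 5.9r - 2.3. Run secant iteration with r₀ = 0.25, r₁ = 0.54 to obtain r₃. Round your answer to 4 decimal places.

0.3804

h(0.25) = -0.809375, h(0.54) = 1.043464
r₂ = 0.540000 − 1.043464·(0.540000 − 0.250000) / (1.043464 − (-0.809375)) = 0.540000 − (0.302605)/(1.852839) = 0.376681
h(0.376681) = -0.024138
r₃ = 0.376681 − (-0.024138)·(0.376681 − 0.540000) / (-0.024138 − 1.043464) = 0.376681 − (0.003942)/(-1.067602) = 0.380373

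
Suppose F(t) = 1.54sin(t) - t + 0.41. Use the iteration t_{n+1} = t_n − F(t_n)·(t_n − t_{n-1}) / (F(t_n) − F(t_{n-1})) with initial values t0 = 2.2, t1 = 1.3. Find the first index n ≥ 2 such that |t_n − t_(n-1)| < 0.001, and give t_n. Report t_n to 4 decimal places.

n = 6, t_n = 1.8779

F(2.2) = -0.544916, F(1.3) = 0.593880
t2 = 1.300000 − 0.593880·(-0.900000)/(1.138795) = 1.769348;  |Δ| = 0.469348
F(1.769348) = 0.150396
t3 = 1.769348 − 0.150396·(0.469348)/(-0.443484) = 1.928515;  |Δ| = 0.159167
F(1.928515) = -0.076000
t4 = 1.928515 − (-0.076000)·(0.159167)/(-0.226396) = 1.875083;  |Δ| = 0.053432
F(1.875083) = 0.004170
t5 = 1.875083 − 0.004170·(-0.053432)/(0.080170) = 1.877863;  |Δ| = 0.002779
F(1.877863) = 0.000103
t6 = 1.877863 − 0.000103·(0.002779)/(-0.004067) = 1.877933;  |Δ| = 0.000070
|t6 − t5| = 0.000070 < 0.001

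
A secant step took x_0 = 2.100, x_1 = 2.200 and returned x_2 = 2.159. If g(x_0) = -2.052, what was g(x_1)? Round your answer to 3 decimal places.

1.426

The secant line through (2.100, -2.052) and (2.200, g(x_1)) crosses zero at x_2 = 2.159.
So (2.100, -2.052), (2.200, g(x_1)), (2.159, 0) are collinear:
g(x_1) = -2.052 · (2.200 − 2.159) / (2.100 − 2.159) = -2.052 · (0.04100)/(-0.05900) = 1.42597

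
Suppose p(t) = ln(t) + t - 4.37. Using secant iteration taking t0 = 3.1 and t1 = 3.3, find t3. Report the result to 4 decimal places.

3.2052

p(3.1) = -0.138598, p(3.3) = 0.123922
t2 = 3.300000 − 0.123922·(3.300000 − 3.100000) / (0.123922 − (-0.138598)) = 3.300000 − (0.024784)/(0.262520) = 3.205590
p(3.205590) = 0.000486
t3 = 3.205590 − 0.000486·(3.205590 − 3.300000) / (0.000486 − 0.123922) = 3.205590 − (-0.000046)/(-0.123436) = 3.205218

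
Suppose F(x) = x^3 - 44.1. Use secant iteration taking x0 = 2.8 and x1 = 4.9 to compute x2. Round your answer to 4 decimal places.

F(2.8) = -22.148000, F(4.9) = 73.549000
x2 = 4.900000 − 73.549000·(4.900000 − 2.800000) / (73.549000 − (-22.148000)) = 4.900000 − (154.452900)/(95.697000) = 3.286022

3.2860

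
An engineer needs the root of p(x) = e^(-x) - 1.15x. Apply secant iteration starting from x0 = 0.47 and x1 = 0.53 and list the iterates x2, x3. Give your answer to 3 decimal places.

p(0.47) = 0.08450, p(0.53) = -0.02090
x2 = 0.53000 − (-0.02090)·(0.53000 − 0.47000) / (-0.02090 − 0.08450) = 0.53000 − (-0.00125)/(-0.10540) = 0.51810
p(0.51810) = -0.00017
x3 = 0.51810 − (-0.00017)·(0.51810 − 0.53000) / (-0.00017 − (-0.02090)) = 0.51810 − (0.00000)/(0.02072) = 0.51801

0.518, 0.518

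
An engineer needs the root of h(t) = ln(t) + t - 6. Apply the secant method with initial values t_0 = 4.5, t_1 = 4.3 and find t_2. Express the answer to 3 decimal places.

h(4.5) = 0.00408, h(4.3) = -0.24138
t_2 = 4.30000 − (-0.24138)·(4.30000 − 4.50000) / (-0.24138 − 0.00408) = 4.30000 − (0.04828)/(-0.24546) = 4.49668

4.497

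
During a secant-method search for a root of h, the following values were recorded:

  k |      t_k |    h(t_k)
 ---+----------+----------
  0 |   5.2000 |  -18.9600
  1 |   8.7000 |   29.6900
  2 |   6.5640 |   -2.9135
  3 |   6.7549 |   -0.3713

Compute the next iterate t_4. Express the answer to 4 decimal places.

t_4 = 6.7549 − (-0.3713)·(6.7549 − 6.5640) / (-0.3713 − (-2.9135))
   = 6.7549 − (-0.070881)/(2.542200) = 6.782782

6.7828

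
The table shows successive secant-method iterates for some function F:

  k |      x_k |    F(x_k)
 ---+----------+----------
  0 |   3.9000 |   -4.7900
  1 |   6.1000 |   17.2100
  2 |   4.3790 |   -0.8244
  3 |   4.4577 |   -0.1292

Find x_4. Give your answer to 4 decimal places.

x_4 = 4.4577 − (-0.1292)·(4.4577 − 4.3790) / (-0.1292 − (-0.8244))
   = 4.4577 − (-0.010168)/(0.695200) = 4.472326

4.4723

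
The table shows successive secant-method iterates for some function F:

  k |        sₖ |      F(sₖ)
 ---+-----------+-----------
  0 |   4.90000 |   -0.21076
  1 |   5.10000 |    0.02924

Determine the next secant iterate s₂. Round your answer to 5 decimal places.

5.07563

s₂ = 5.10000 − 0.02924·(5.10000 − 4.90000) / (0.02924 − (-0.21076))
   = 5.10000 − (0.0058480)/(0.2400000) = 5.0756333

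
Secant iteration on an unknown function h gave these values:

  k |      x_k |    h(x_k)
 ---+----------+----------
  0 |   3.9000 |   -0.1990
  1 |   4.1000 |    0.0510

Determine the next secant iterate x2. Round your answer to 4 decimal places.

4.0592

x2 = 4.1000 − 0.0510·(4.1000 − 3.9000) / (0.0510 − (-0.1990))
   = 4.1000 − (0.010200)/(0.250000) = 4.059200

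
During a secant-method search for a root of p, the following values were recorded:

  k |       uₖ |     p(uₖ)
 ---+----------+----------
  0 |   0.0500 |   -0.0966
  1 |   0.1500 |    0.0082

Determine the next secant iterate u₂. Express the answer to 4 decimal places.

0.1422

u₂ = 0.1500 − 0.0082·(0.1500 − 0.0500) / (0.0082 − (-0.0966))
   = 0.1500 − (0.000820)/(0.104800) = 0.142176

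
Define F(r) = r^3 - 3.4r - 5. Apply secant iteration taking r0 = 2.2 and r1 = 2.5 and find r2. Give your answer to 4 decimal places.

2.3389

F(2.2) = -1.832000, F(2.5) = 2.125000
r2 = 2.500000 − 2.125000·(2.500000 − 2.200000) / (2.125000 − (-1.832000)) = 2.500000 − (0.637500)/(3.957000) = 2.338893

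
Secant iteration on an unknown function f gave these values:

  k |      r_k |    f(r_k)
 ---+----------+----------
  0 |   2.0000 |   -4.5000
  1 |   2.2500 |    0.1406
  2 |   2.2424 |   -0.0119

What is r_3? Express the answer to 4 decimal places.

r_3 = 2.2424 − (-0.0119)·(2.2424 − 2.2500) / (-0.0119 − 0.1406)
   = 2.2424 − (0.000090)/(-0.152500) = 2.242993

2.2430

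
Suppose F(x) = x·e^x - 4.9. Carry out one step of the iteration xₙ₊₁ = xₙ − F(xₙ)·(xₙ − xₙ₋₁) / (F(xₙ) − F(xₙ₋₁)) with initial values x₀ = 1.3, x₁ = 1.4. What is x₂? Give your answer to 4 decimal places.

F(1.3) = -0.129914, F(1.4) = 0.777280
x₂ = 1.400000 − 0.777280·(1.400000 − 1.300000) / (0.777280 − (-0.129914)) = 1.400000 − (0.077728)/(0.907194) = 1.314320

1.3143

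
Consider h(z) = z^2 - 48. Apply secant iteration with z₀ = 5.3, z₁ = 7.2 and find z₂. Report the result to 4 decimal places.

h(5.3) = -19.910000, h(7.2) = 3.840000
z₂ = 7.200000 − 3.840000·(7.200000 − 5.300000) / (3.840000 − (-19.910000)) = 7.200000 − (7.296000)/(23.750000) = 6.892800

6.8928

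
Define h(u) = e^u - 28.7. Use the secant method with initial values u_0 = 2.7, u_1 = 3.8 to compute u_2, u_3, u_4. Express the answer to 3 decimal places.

3.210, 3.326, 3.359

h(2.7) = -13.82027, h(3.8) = 16.00118
u_2 = 3.80000 − 16.00118·(3.80000 − 2.70000) / (16.00118 − (-13.82027)) = 3.80000 − (17.60130)/(29.82145) = 3.20978
h(3.20978) = -3.92644
u_3 = 3.20978 − (-3.92644)·(3.20978 − 3.80000) / (-3.92644 − 16.00118) = 3.20978 − (2.31747)/(-19.92762) = 3.32607
h(3.32607) = -0.87120
u_4 = 3.32607 − (-0.87120)·(3.32607 − 3.20978) / (-0.87120 − (-3.92644)) = 3.32607 − (-0.10132)/(3.05524) = 3.35923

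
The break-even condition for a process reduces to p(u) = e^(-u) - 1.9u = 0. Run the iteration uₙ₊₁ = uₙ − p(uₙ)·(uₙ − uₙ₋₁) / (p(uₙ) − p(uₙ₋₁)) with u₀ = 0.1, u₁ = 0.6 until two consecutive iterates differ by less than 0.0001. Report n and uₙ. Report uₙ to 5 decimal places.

n = 5, uₙ = 0.36527

p(0.1) = 0.7148374, p(0.6) = -0.5911884
u₂ = 0.6000000 − (-0.5911884)·(0.5000000)/(-1.3060258) = 0.3736690;  |Δ| = 0.2263310
p(0.3736690) = -0.0217663
u₃ = 0.3736690 − (-0.0217663)·(-0.2263310)/(0.5694221) = 0.3650174;  |Δ| = 0.0086516
p(0.3650174) = 0.0006515
u₄ = 0.3650174 − 0.0006515·(-0.0086516)/(0.0224179) = 0.3652688;  |Δ| = 0.0002514
p(0.3652688) = -0.0000007
u₅ = 0.3652688 − (-0.0000007)·(0.0002514)/(-0.0006523) = 0.3652686;  |Δ| = 0.0000003
|u₅ − u₄| = 0.0000003 < 0.0001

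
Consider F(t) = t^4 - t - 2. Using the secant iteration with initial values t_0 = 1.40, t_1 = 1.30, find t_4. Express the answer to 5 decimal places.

F(1.40) = 0.4416000, F(1.30) = -0.4439000
t_2 = 1.3000000 − (-0.4439000)·(1.3000000 − 1.4000000) / (-0.4439000 − 0.4416000) = 1.3000000 − (0.0443900)/(-0.8855000) = 1.3501299
F(1.3501299) = -0.0273453
t_3 = 1.3501299 − (-0.0273453)·(1.3501299 − 1.3000000) / (-0.0273453 − (-0.4439000)) = 1.3501299 − (-0.0013708)/(0.4165547) = 1.3534207
F(1.3534207) = 0.0018787
t_4 = 1.3534207 − 0.0018787·(1.3534207 − 1.3501299) / (0.0018787 − (-0.0273453)) = 1.3534207 − (0.0000062)/(0.0292240) = 1.3532092

1.35321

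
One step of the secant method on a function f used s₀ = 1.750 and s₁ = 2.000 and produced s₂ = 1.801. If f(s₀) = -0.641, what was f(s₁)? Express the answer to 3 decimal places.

2.501

The secant line through (1.750, -0.641) and (2.000, f(s₁)) crosses zero at s₂ = 1.801.
So (1.750, -0.641), (2.000, f(s₁)), (1.801, 0) are collinear:
f(s₁) = -0.641 · (2.000 − 1.801) / (1.750 − 1.801) = -0.641 · (0.19900)/(-0.05100) = 2.50116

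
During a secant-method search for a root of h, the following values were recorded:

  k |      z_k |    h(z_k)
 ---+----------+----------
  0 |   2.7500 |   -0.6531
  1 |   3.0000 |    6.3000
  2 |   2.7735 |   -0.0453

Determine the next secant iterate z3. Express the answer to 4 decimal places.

2.7751

z3 = 2.7735 − (-0.0453)·(2.7735 − 3.0000) / (-0.0453 − 6.3000)
   = 2.7735 − (0.010260)/(-6.345300) = 2.775117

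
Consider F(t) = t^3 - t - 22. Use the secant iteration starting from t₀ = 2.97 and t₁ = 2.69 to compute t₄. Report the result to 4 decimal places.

2.9209

F(2.97) = 1.228073, F(2.69) = -5.224891
t₂ = 2.690000 − (-5.224891)·(2.690000 − 2.970000) / (-5.224891 − 1.228073) = 2.690000 − (1.462969)/(-6.452964) = 2.916713
F(2.916713) = -0.103614
t₃ = 2.916713 − (-0.103614)·(2.916713 − 2.690000) / (-0.103614 − (-5.224891)) = 2.916713 − (-0.023491)/(5.121277) = 2.921300
F(2.921300) = 0.009048
t₄ = 2.921300 − 0.009048·(2.921300 − 2.916713) / (0.009048 − (-0.103614)) = 2.921300 − (0.000042)/(0.112662) = 2.920931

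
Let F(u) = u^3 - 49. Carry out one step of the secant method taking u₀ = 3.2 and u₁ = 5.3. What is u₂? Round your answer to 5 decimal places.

F(3.2) = -16.2320000, F(5.3) = 99.8770000
u₂ = 5.3000000 − 99.8770000·(5.3000000 − 3.2000000) / (99.8770000 − (-16.2320000)) = 5.3000000 − (209.7417000)/(116.1090000) = 3.4935793

3.49358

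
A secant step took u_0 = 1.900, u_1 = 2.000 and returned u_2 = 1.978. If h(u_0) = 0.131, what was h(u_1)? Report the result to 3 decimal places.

-0.037

The secant line through (1.900, 0.131) and (2.000, h(u_1)) crosses zero at u_2 = 1.978.
So (1.900, 0.131), (2.000, h(u_1)), (1.978, 0) are collinear:
h(u_1) = 0.131 · (2.000 − 1.978) / (1.900 − 1.978) = 0.131 · (0.02200)/(-0.07800) = -0.03695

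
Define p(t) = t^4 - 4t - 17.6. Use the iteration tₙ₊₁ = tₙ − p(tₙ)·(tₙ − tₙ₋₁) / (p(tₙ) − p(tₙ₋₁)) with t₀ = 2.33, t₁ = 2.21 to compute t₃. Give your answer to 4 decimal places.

p(2.33) = 2.552955, p(2.21) = -2.585567
t₂ = 2.210000 − (-2.585567)·(2.210000 − 2.330000) / (-2.585567 − 2.552955) = 2.210000 − (0.310268)/(-5.138522) = 2.270381
p(2.270381) = -0.111324
t₃ = 2.270381 − (-0.111324)·(2.270381 − 2.210000) / (-0.111324 − (-2.585567)) = 2.270381 − (-0.006722)/(2.474244) = 2.273098

2.2731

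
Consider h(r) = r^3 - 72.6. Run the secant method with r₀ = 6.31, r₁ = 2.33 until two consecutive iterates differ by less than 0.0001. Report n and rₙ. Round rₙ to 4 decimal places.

n = 8, rₙ = 4.1717

h(6.31) = 178.639591, h(2.33) = -59.950663
r₂ = 2.330000 − (-59.950663)·(-3.980000)/(-238.590254) = 3.330056;  |Δ| = 1.000056
h(3.330056) = -35.672097
r₃ = 3.330056 − (-35.672097)·(1.000056)/(24.278566) = 4.799422;  |Δ| = 1.469366
h(4.799422) = 37.952055
r₄ = 4.799422 − 37.952055·(1.469366)/(73.624152) = 4.041988;  |Δ| = 0.757434
h(4.041988) = -6.563359
r₅ = 4.041988 − (-6.563359)·(-0.757434)/(-44.515414) = 4.153664;  |Δ| = 0.111676
h(4.153664) = -0.937150
r₆ = 4.153664 − (-0.937150)·(0.111676)/(5.626208) = 4.172266;  |Δ| = 0.018602
h(4.172266) = 0.029972
r₇ = 4.172266 − 0.029972·(0.018602)/(0.967123) = 4.171689;  |Δ| = 0.000576
h(4.171689) = -0.000130
r₈ = 4.171689 − (-0.000130)·(-0.000576)/(-0.030102) = 4.171692;  |Δ| = 0.000002
|r₈ − r₇| = 0.000002 < 0.0001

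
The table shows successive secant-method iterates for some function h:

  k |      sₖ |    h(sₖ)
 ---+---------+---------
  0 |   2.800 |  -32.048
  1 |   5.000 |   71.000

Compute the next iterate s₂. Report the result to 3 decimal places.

3.484

s₂ = 5.000 − 71.000·(5.000 − 2.800) / (71.000 − (-32.048))
   = 5.000 − (156.20000)/(103.04800) = 3.48420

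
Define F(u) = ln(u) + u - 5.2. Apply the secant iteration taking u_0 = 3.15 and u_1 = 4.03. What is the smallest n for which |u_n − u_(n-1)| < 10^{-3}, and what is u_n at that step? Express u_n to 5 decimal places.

F(3.15) = -0.9025975, F(4.03) = 0.2237664
u_2 = 4.0300000 − 0.2237664·(0.8800000)/(1.1263639) = 3.8551769;  |Δ| = 0.1748231
F(3.8551769) = 0.0045938
u_3 = 3.8551769 − 0.0045938·(-0.1748231)/(-0.2191726) = 3.8515127;  |Δ| = 0.0036643
F(3.8515127) = -0.0000214
u_4 = 3.8515127 − (-0.0000214)·(-0.0036643)/(-0.0046152) = 3.8515296;  |Δ| = 0.0000170
|u_4 − u_3| = 0.0000170 < 10^{-3}

n = 4, u_n = 3.85153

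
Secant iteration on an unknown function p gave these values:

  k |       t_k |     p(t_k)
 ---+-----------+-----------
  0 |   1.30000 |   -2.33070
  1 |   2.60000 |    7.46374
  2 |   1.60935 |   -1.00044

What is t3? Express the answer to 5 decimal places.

1.72644

t3 = 1.60935 − (-1.00044)·(1.60935 − 2.60000) / (-1.00044 − 7.46374)
   = 1.60935 − (0.9910859)/(-8.4641800) = 1.7264418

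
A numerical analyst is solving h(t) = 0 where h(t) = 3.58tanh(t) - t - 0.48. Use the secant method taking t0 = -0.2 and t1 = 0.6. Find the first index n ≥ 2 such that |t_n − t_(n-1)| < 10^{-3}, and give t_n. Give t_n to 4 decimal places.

n = 5, t_n = 0.1891

h(-0.2) = -0.986604, h(0.6) = 0.842637
t2 = 0.600000 − 0.842637·(0.800000)/(1.829241) = 0.231481;  |Δ| = 0.368519
h(0.231481) = 0.102730
t3 = 0.231481 − 0.102730·(-0.368519)/(-0.739907) = 0.180315;  |Δ| = 0.051166
h(0.180315) = -0.021693
t4 = 0.180315 − (-0.021693)·(-0.051166)/(-0.124423) = 0.189236;  |Δ| = 0.008921
h(0.189236) = 0.000256
t5 = 0.189236 − 0.000256·(0.008921)/(0.021949) = 0.189132;  |Δ| = 0.000104
|t5 − t4| = 0.000104 < 10^{-3}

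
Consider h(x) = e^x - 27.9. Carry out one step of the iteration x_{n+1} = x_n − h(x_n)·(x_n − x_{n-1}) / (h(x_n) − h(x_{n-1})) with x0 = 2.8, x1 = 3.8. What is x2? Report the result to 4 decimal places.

3.2054

h(2.8) = -11.455353, h(3.8) = 16.801184
x2 = 3.800000 − 16.801184·(3.800000 − 2.800000) / (16.801184 − (-11.455353)) = 3.800000 − (16.801184)/(28.256538) = 3.205405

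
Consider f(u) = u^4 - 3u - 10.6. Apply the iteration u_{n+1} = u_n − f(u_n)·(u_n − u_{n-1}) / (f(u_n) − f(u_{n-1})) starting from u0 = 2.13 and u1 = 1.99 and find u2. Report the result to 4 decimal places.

2.0177

f(2.13) = 3.593462, f(1.99) = -0.887608
u2 = 1.990000 − (-0.887608)·(1.990000 − 2.130000) / (-0.887608 − 3.593462) = 1.990000 − (0.124265)/(-4.481070) = 2.017731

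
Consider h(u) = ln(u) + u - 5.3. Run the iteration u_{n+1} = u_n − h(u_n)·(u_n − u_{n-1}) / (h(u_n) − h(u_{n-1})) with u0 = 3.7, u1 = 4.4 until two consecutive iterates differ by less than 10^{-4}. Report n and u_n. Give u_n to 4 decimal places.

h(3.7) = -0.291667, h(4.4) = 0.581605
u2 = 4.400000 − 0.581605·(0.700000)/(0.873272) = 3.933796;  |Δ| = 0.466204
h(3.933796) = 0.003400
u3 = 3.933796 − 0.003400·(-0.466204)/(-0.578204) = 3.931054;  |Δ| = 0.002742
h(3.931054) = -0.000039
u4 = 3.931054 − (-0.000039)·(-0.002742)/(-0.003439) = 3.931085;  |Δ| = 0.000031
|u4 − u3| = 0.000031 < 10^{-4}

n = 4, u_n = 3.9311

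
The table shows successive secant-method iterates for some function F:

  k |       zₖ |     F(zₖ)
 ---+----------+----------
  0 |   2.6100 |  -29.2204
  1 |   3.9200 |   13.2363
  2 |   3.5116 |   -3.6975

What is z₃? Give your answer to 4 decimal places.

3.6008

z₃ = 3.5116 − (-3.6975)·(3.5116 − 3.9200) / (-3.6975 − 13.2363)
   = 3.5116 − (1.510059)/(-16.933800) = 3.600774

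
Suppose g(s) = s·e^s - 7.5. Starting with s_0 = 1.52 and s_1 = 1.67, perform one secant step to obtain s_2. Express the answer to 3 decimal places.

1.563

g(1.52) = -0.55022, g(1.67) = 1.37132
s_2 = 1.67000 − 1.37132·(1.67000 − 1.52000) / (1.37132 − (-0.55022)) = 1.67000 − (0.20570)/(1.92154) = 1.56295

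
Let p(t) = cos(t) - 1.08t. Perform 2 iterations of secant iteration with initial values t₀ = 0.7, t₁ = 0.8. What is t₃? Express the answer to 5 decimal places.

0.70512

p(0.7) = 0.0088422, p(0.8) = -0.1672933
t₂ = 0.8000000 − (-0.1672933)·(0.8000000 − 0.7000000) / (-0.1672933 − 0.0088422) = 0.8000000 − (-0.0167293)/(-0.1761355) = 0.7050201
p(0.7050201) = 0.0001768
t₃ = 0.7050201 − 0.0001768·(0.7050201 − 0.8000000) / (0.0001768 − (-0.1672933)) = 0.7050201 − (-0.0000168)/(0.1674701) = 0.7051204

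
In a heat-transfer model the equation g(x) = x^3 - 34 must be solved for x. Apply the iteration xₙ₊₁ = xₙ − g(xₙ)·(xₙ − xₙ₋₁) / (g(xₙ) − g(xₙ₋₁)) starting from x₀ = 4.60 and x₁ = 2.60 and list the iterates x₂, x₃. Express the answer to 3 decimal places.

3.012, 3.294

g(4.60) = 63.33600, g(2.60) = -16.42400
x₂ = 2.60000 − (-16.42400)·(2.60000 − 4.60000) / (-16.42400 − 63.33600) = 2.60000 − (32.84800)/(-79.76000) = 3.01184
g(3.01184) = -6.67918
x₃ = 3.01184 − (-6.67918)·(3.01184 − 2.60000) / (-6.67918 − (-16.42400)) = 3.01184 − (-2.75072)/(9.74482) = 3.29411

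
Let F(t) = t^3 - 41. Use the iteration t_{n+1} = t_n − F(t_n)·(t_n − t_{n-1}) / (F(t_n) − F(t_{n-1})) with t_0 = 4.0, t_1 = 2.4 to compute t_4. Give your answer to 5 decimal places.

3.44437

F(4.0) = 23.0000000, F(2.4) = -27.1760000
t_2 = 2.4000000 − (-27.1760000)·(2.4000000 − 4.0000000) / (-27.1760000 − 23.0000000) = 2.4000000 − (43.4816000)/(-50.1760000) = 3.2665816
F(3.2665816) = -6.1437592
t_3 = 3.2665816 − (-6.1437592)·(3.2665816 − 2.4000000) / (-6.1437592 − (-27.1760000)) = 3.2665816 − (-5.3240689)/(21.0322408) = 3.5197201
F(3.5197201) = 2.6038040
t_4 = 3.5197201 − 2.6038040·(3.5197201 − 3.2665816) / (2.6038040 − (-6.1437592)) = 3.5197201 − (0.6591229)/(8.7475632) = 3.4443708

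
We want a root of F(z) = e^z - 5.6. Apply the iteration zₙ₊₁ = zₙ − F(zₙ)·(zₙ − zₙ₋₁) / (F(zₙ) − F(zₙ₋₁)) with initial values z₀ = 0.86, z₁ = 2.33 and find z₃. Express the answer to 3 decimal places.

1.649

F(0.86) = -3.23684, F(2.33) = 4.67794
z₂ = 2.33000 − 4.67794·(2.33000 − 0.86000) / (4.67794 − (-3.23684)) = 2.33000 − (6.87657)/(7.91478) = 1.46117
F(1.46117) = -1.28899
z₃ = 1.46117 − (-1.28899)·(1.46117 − 2.33000) / (-1.28899 − 4.67794) = 1.46117 − (1.11991)/(-5.96693) = 1.64886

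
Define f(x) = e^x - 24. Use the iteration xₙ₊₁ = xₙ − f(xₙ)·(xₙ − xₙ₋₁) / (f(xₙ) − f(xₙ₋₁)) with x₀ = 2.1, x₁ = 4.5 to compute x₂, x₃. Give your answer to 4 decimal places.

2.5643, 2.8409

f(2.1) = -15.833830, f(4.5) = 66.017131
x₂ = 4.500000 − 66.017131·(4.500000 − 2.100000) / (66.017131 − (-15.833830)) = 4.500000 − (158.441115)/(81.850961) = 2.564273
f(2.564273) = -11.008790
x₃ = 2.564273 − (-11.008790)·(2.564273 − 4.500000) / (-11.008790 − 66.017131) = 2.564273 − (21.310011)/(-77.025921) = 2.840933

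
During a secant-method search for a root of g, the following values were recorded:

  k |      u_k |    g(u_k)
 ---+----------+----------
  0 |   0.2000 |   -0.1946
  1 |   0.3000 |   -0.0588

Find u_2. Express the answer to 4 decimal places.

u_2 = 0.3000 − (-0.0588)·(0.3000 − 0.2000) / (-0.0588 − (-0.1946))
   = 0.3000 − (-0.005880)/(0.135800) = 0.343299

0.3433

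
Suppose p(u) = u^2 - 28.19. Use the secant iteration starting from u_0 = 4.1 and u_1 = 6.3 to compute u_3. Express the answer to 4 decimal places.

5.2995

p(4.1) = -11.380000, p(6.3) = 11.500000
u_2 = 6.300000 − 11.500000·(6.300000 − 4.100000) / (11.500000 − (-11.380000)) = 6.300000 − (25.300000)/(22.880000) = 5.194231
p(5.194231) = -1.209967
u_3 = 5.194231 − (-1.209967)·(5.194231 − 6.300000) / (-1.209967 − 11.500000) = 5.194231 − (1.337944)/(-12.709967) = 5.299498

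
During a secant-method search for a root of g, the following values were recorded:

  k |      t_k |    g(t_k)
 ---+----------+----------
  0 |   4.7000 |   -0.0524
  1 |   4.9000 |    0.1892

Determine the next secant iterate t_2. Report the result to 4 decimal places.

t_2 = 4.9000 − 0.1892·(4.9000 − 4.7000) / (0.1892 − (-0.0524))
   = 4.9000 − (0.037840)/(0.241600) = 4.743377

4.7434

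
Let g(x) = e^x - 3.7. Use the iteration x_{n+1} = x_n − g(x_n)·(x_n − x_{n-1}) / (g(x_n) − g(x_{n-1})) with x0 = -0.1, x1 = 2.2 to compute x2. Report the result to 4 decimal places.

g(-0.1) = -2.795163, g(2.2) = 5.325013
x2 = 2.200000 − 5.325013·(2.200000 − (-0.100000)) / (5.325013 − (-2.795163)) = 2.200000 − (12.247531)/(8.120176) = 0.691716

0.6917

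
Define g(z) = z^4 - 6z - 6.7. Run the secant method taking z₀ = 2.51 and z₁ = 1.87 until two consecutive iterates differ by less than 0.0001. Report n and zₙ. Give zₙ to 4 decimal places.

g(2.51) = 17.931260, g(1.87) = -5.691690
z₂ = 1.870000 − (-5.691690)·(-0.640000)/(-23.622950) = 2.024201;  |Δ| = 0.154201
g(2.024201) = -2.056605
z₃ = 2.024201 − (-2.056605)·(0.154201)/(3.635086) = 2.111442;  |Δ| = 0.087242
g(2.111442) = 0.506798
z₄ = 2.111442 − 0.506798·(0.087242)/(2.563402) = 2.094194;  |Δ| = 0.017248
g(2.094194) = -0.031239
z₅ = 2.094194 − (-0.031239)·(-0.017248)/(-0.538037) = 2.095196;  |Δ| = 0.001001
g(2.095196) = -0.000431
z₆ = 2.095196 − (-0.000431)·(0.001001)/(0.030808) = 2.095210;  |Δ| = 0.000014
|z₆ − z₅| = 0.000014 < 0.0001

n = 6, zₙ = 2.0952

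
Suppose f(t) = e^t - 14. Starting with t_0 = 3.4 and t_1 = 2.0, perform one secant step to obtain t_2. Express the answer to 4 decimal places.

f(3.4) = 15.964100, f(2.0) = -6.610944
t_2 = 2.000000 − (-6.610944)·(2.000000 − 3.400000) / (-6.610944 − 15.964100) = 2.000000 − (9.255321)/(-22.575044) = 2.409980

2.4100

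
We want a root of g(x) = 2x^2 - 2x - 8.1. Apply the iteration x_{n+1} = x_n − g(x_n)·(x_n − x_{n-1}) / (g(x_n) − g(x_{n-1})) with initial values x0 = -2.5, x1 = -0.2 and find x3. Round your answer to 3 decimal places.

-1.768

g(-2.5) = 9.40000, g(-0.2) = -7.62000
x2 = -0.20000 − (-7.62000)·(-0.20000 − (-2.50000)) / (-7.62000 − 9.40000) = -0.20000 − (-17.52600)/(-17.02000) = -1.22973
g(-1.22973) = -2.61607
x3 = -1.22973 − (-2.61607)·(-1.22973 − (-0.20000)) / (-2.61607 − (-7.62000)) = -1.22973 − (2.69385)/(5.00393) = -1.76808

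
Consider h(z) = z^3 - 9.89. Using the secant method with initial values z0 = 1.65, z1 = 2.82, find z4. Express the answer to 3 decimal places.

2.149

h(1.65) = -5.39788, h(2.82) = 12.53577
z2 = 2.82000 − 12.53577·(2.82000 − 1.65000) / (12.53577 − (-5.39788)) = 2.82000 − (14.66685)/(17.93364) = 2.00216
h(2.00216) = -1.86405
z3 = 2.00216 − (-1.86405)·(2.00216 − 2.82000) / (-1.86405 − 12.53577) = 2.00216 − (1.52449)/(-14.39982) = 2.10803
h(2.10803) = -0.52237
z4 = 2.10803 − (-0.52237)·(2.10803 − 2.00216) / (-0.52237 − (-1.86405)) = 2.10803 − (-0.05530)/(1.34168) = 2.14925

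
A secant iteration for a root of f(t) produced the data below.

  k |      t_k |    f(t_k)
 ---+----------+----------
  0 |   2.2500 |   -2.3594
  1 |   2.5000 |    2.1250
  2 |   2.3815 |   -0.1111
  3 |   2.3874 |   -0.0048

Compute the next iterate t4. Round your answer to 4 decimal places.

t4 = 2.3874 − (-0.0048)·(2.3874 − 2.3815) / (-0.0048 − (-0.1111))
   = 2.3874 − (-0.000028)/(0.106300) = 2.387666

2.3877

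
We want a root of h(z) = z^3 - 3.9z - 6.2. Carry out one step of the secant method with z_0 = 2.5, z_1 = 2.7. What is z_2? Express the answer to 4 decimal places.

h(2.5) = -0.325000, h(2.7) = 2.953000
z_2 = 2.700000 − 2.953000·(2.700000 − 2.500000) / (2.953000 − (-0.325000)) = 2.700000 − (0.590600)/(3.278000) = 2.519829

2.5198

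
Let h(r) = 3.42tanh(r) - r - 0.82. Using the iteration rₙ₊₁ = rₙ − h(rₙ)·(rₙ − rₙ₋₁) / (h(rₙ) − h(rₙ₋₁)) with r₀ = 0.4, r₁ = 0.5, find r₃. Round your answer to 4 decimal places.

0.3600

h(0.4) = 0.079425, h(0.5) = 0.260441
r₂ = 0.500000 − 0.260441·(0.500000 − 0.400000) / (0.260441 − 0.079425) = 0.500000 − (0.026044)/(0.181015) = 0.356122
h(0.356122) = -0.007187
r₃ = 0.356122 − (-0.007187)·(0.356122 − 0.500000) / (-0.007187 − 0.260441) = 0.356122 − (0.001034)/(-0.267628) = 0.359986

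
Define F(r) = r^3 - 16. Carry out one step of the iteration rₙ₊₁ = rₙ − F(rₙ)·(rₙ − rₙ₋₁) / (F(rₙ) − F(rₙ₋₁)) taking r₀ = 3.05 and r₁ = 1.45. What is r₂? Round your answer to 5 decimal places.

2.26828

F(3.05) = 12.3726250, F(1.45) = -12.9513750
r₂ = 1.4500000 − (-12.9513750)·(1.4500000 − 3.0500000) / (-12.9513750 − 12.3726250) = 1.4500000 − (20.7222000)/(-25.3240000) = 2.2682831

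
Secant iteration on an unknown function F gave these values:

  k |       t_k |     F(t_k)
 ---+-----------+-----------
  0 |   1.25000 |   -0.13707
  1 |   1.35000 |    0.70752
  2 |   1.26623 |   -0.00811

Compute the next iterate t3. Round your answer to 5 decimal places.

1.26718

t3 = 1.26623 − (-0.00811)·(1.26623 − 1.35000) / (-0.00811 − 0.70752)
   = 1.26623 − (0.0006794)/(-0.7156300) = 1.2671793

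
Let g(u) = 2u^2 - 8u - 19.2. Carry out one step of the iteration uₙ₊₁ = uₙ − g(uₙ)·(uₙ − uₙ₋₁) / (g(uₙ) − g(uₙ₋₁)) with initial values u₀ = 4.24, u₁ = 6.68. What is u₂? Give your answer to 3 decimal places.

5.480

g(4.24) = -17.16480, g(6.68) = 16.60480
u₂ = 6.68000 − 16.60480·(6.68000 − 4.24000) / (16.60480 − (-17.16480)) = 6.68000 − (40.51571)/(33.76960) = 5.48023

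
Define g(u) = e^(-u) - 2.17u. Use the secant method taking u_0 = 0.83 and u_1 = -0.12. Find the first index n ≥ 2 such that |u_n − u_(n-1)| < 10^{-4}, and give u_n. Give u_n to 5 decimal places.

n = 5, u_n = 0.33098

g(0.83) = -1.3650507, g(-0.12) = 1.3878969
u_2 = -0.1200000 − 1.3878969·(-0.9500000)/(2.7529476) = 0.3589419;  |Δ| = 0.4789419
g(0.3589419) = -0.0804891
u_3 = 0.3589419 − (-0.0804891)·(0.4789419)/(-1.4683859) = 0.3326889;  |Δ| = 0.0262530
g(0.3326889) = -0.0049417
u_4 = 0.3326889 − (-0.0049417)·(-0.0262530)/(0.0755474) = 0.3309716;  |Δ| = 0.0017172
g(0.3309716) = 0.0000171
u_5 = 0.3309716 − 0.0000171·(-0.0017172)/(0.0049587) = 0.3309776;  |Δ| = 0.0000059
|u_5 − u_4| = 0.0000059 < 10^{-4}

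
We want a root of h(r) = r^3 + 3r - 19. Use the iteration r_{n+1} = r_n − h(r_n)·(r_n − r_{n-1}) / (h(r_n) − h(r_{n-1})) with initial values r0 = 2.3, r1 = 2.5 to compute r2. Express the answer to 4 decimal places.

h(2.3) = 0.067000, h(2.5) = 4.125000
r2 = 2.500000 − 4.125000·(2.500000 − 2.300000) / (4.125000 − 0.067000) = 2.500000 − (0.825000)/(4.058000) = 2.296698

2.2967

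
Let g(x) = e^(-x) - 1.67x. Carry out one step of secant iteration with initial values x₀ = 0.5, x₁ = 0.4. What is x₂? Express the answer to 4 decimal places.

g(0.5) = -0.228469, g(0.4) = 0.002320
x₂ = 0.400000 − 0.002320·(0.400000 − 0.500000) / (0.002320 − (-0.228469)) = 0.400000 − (-0.000232)/(0.230789) = 0.401005

0.4010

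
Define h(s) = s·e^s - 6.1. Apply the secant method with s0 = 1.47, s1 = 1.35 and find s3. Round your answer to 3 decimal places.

h(1.47) = 0.29338, h(1.35) = -0.89248
s2 = 1.35000 − (-0.89248)·(1.35000 − 1.47000) / (-0.89248 − 0.29338) = 1.35000 − (0.10710)/(-1.18585) = 1.44031
h(1.44031) = -0.01898
s3 = 1.44031 − (-0.01898)·(1.44031 − 1.35000) / (-0.01898 − (-0.89248)) = 1.44031 − (-0.00171)/(0.87350) = 1.44227

1.442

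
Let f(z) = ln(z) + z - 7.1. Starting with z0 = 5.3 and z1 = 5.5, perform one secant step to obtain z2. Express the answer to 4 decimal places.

5.4116

f(5.3) = -0.132293, f(5.5) = 0.104748
z2 = 5.500000 − 0.104748·(5.500000 − 5.300000) / (0.104748 − (-0.132293)) = 5.500000 − (0.020950)/(0.237041) = 5.411620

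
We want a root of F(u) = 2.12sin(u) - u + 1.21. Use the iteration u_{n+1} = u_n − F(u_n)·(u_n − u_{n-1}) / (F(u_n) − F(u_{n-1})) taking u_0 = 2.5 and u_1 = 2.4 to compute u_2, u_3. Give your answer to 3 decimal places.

2.492, 2.492

F(2.5) = -0.02124, F(2.4) = 0.24198
u_2 = 2.40000 − 0.24198·(2.40000 − 2.50000) / (0.24198 − (-0.02124)) = 2.40000 − (-0.02420)/(0.26322) = 2.49193
F(2.49193) = 0.00049
u_3 = 2.49193 − 0.00049·(2.49193 − 2.40000) / (0.00049 − 0.24198) = 2.49193 − (0.00005)/(-0.24149) = 2.49212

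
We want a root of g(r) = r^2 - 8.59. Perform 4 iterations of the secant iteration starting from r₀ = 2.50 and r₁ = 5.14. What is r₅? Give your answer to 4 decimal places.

g(2.50) = -2.340000, g(5.14) = 17.829600
r₂ = 5.140000 − 17.829600·(5.140000 − 2.500000) / (17.829600 − (-2.340000)) = 5.140000 − (47.070144)/(20.169600) = 2.806283
g(2.806283) = -0.714777
r₃ = 2.806283 − (-0.714777)·(2.806283 − 5.140000) / (-0.714777 − 17.829600) = 2.806283 − (1.668088)/(-18.544377) = 2.896234
g(2.896234) = -0.201829
r₄ = 2.896234 − (-0.201829)·(2.896234 − 2.806283) / (-0.201829 − (-0.714777)) = 2.896234 − (-0.018155)/(0.512948) = 2.931627
g(2.931627) = 0.004436
r₅ = 2.931627 − 0.004436·(2.931627 − 2.896234) / (0.004436 − (-0.201829)) = 2.931627 − (0.000157)/(0.206266) = 2.930866

2.9309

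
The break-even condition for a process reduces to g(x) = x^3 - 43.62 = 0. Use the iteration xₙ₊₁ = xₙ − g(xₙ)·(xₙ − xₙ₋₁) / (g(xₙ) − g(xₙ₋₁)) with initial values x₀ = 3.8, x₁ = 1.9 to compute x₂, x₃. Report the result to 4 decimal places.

g(3.8) = 11.252000, g(1.9) = -36.761000
x₂ = 1.900000 − (-36.761000)·(1.900000 − 3.800000) / (-36.761000 − 11.252000) = 1.900000 − (69.845900)/(-48.013000) = 3.354729
g(3.354729) = -5.865189
x₃ = 3.354729 − (-5.865189)·(3.354729 − 1.900000) / (-5.865189 − (-36.761000)) = 3.354729 − (-8.532260)/(30.895811) = 3.630891

3.3547, 3.6309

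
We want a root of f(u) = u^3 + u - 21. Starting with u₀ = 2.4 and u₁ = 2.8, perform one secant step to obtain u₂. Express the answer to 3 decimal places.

f(2.4) = -4.77600, f(2.8) = 3.75200
u₂ = 2.80000 − 3.75200·(2.80000 − 2.40000) / (3.75200 − (-4.77600)) = 2.80000 − (1.50080)/(8.52800) = 2.62402

2.624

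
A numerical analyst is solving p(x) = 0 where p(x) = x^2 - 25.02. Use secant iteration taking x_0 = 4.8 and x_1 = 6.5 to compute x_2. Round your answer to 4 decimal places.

p(4.8) = -1.980000, p(6.5) = 17.230000
x_2 = 6.500000 − 17.230000·(6.500000 − 4.800000) / (17.230000 − (-1.980000)) = 6.500000 − (29.291000)/(19.210000) = 4.975221

4.9752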